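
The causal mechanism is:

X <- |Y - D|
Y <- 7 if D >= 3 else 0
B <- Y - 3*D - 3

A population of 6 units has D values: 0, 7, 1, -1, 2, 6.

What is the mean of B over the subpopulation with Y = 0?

-4.5

Observing Y=0 restricts to units where Y's equation naturally yields 0: D ∈ {0, 1, -1, 2}. In that subpopulation B = -3, -6, 0, -9, mean -4.5.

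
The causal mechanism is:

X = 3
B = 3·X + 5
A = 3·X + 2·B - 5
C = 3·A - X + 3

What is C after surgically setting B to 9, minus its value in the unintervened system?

Under do(B=9), the mechanism B = 3·X + 5 is discarded; B is fixed at 9.
A = 3·X + 2·B - 5  [with X=3, B=9]  = 22
C = 3·A - X + 3  [with A=22, X=3]  = 66
Without intervention: B = 3·X + 5  [with X=3]  = 14; A = 3·X + 2·B - 5  [with X=3, B=14]  = 32; C = 3·A - X + 3  [with A=32, X=3]  = 96.
Change = 66 − 96 = -30.

-30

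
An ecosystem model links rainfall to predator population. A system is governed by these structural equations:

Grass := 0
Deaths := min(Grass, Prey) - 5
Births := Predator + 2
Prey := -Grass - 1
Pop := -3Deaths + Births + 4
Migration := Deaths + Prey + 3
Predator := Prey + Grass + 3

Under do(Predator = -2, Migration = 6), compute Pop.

22

Under do(Predator = -2, Migration = 6), each intervened variable's structural equation is replaced by its fixed value.
Prey = -Grass - 1  [with Grass=0]  = -1
Births = Predator + 2  [with Predator=-2]  = 0
Deaths = min(Grass, Prey) - 5  [with Grass=0, Prey=-1]  = -6
Pop = -3Deaths + Births + 4  [with Deaths=-6, Births=0]  = 22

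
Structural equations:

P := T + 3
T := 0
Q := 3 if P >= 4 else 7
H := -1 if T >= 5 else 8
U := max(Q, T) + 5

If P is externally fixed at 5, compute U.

do(P=5) replaces the equation P := T + 3 with the constant P = 5.
Q = 3 if P >= 4 else 7  [with P=5]  = 3
U = max(Q, T) + 5  [with Q=3, T=0]  = 8

8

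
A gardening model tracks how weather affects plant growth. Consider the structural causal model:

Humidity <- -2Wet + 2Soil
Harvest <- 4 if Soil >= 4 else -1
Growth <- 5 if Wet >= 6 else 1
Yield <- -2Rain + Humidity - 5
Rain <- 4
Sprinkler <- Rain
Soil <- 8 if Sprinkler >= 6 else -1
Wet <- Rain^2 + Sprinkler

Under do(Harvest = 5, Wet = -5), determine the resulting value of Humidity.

The joint intervention fixes Harvest = 5, Wet = -5, removing each variable's own equation.
Sprinkler = Rain  [with Rain=4]  = 4
Soil = 8 if Sprinkler >= 6 else -1  [with Sprinkler=4]  = -1
Humidity = -2Wet + 2Soil  [with Wet=-5, Soil=-1]  = 8

8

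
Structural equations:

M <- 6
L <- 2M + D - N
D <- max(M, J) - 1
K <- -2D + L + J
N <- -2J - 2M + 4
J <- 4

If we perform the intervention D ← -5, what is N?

Under do(D=-5), the mechanism D <- max(M, J) - 1 is discarded; D is fixed at -5.
Since N is not a descendant of the intervened variable, it is unaffected.
N = -2J - 2M + 4  [with J=4, M=6]  = -16

-16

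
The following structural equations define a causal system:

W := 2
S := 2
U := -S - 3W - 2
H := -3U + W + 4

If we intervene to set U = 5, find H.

The intervention breaks the incoming arrows to U: U := -S - 3W - 2 no longer applies, and U = 5.
H = -3U + W + 4  [with U=5, W=2]  = -9

-9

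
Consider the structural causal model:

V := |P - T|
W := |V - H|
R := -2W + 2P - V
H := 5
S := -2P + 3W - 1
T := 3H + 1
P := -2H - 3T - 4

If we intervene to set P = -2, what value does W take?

do(P=-2) replaces the equation P := -2H - 3T - 4 with the constant P = -2.
T = 3H + 1  [with H=5]  = 16
V = |P - T|  [with P=-2, T=16]  = 18
W = |V - H|  [with V=18, H=5]  = 13

13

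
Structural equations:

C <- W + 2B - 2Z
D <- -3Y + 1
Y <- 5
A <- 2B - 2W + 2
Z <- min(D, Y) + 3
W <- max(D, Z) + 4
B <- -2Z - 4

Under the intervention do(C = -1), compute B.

18

The intervention breaks the incoming arrows to C: C <- W + 2B - 2Z no longer applies, and C = -1.
B is not downstream of the intervention, so its value is determined by the original equations.
D = -3Y + 1  [with Y=5]  = -14
Z = min(D, Y) + 3  [with D=-14, Y=5]  = -11
B = -2Z - 4  [with Z=-11]  = 18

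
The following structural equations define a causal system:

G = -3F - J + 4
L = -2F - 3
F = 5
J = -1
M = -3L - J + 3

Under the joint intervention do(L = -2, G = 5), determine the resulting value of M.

10

Setting L = -2, G = 5 by intervention discards those variables' equations.
M = -3L - J + 3  [with L=-2, J=-1]  = 10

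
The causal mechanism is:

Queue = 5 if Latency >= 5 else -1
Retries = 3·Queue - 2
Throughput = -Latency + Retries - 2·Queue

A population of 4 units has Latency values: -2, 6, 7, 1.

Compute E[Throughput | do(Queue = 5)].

0

Under do(Queue=5), Queue's equation is replaced by Queue=5 for every unit. Per-unit Throughput: 5, -3, -4, 2. Mean = 0.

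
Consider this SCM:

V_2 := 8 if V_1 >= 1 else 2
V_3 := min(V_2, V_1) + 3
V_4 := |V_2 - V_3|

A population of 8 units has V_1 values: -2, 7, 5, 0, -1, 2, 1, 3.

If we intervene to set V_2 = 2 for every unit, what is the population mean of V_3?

do(V_2=2) breaks V_2's dependence on V_1. With V_2=2 fixed, V_3 across the units is 1, 5, 5, 3, 2, 5, 4, 5, mean 3.75.

3.75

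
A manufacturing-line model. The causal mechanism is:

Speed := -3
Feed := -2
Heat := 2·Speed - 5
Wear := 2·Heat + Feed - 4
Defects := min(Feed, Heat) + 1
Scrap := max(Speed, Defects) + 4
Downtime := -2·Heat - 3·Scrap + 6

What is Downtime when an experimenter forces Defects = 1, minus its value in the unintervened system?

-12

Under do(Defects=1), the mechanism Defects := min(Feed, Heat) + 1 is discarded; Defects is fixed at 1.
Heat = 2·Speed - 5  [with Speed=-3]  = -11
Scrap = max(Speed, Defects) + 4  [with Speed=-3, Defects=1]  = 5
Downtime = -2·Heat - 3·Scrap + 6  [with Heat=-11, Scrap=5]  = 13
Without intervention: Heat = 2·Speed - 5  [with Speed=-3]  = -11; Defects = min(Feed, Heat) + 1  [with Feed=-2, Heat=-11]  = -10; Scrap = max(Speed, Defects) + 4  [with Speed=-3, Defects=-10]  = 1; Downtime = -2·Heat - 3·Scrap + 6  [with Heat=-11, Scrap=1]  = 25.
Change = 13 − 25 = -12.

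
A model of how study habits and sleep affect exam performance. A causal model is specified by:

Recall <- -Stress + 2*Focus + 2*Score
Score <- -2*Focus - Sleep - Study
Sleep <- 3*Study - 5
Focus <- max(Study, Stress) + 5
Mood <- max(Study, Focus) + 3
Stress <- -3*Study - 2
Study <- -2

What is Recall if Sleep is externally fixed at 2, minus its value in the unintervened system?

-26

Under do(Sleep=2), the mechanism Sleep <- 3*Study - 5 is discarded; Sleep is fixed at 2.
Stress = -3*Study - 2  [with Study=-2]  = 4
Focus = max(Study, Stress) + 5  [with Study=-2, Stress=4]  = 9
Score = -2*Focus - Sleep - Study  [with Focus=9, Sleep=2, Study=-2]  = -18
Recall = -Stress + 2*Focus + 2*Score  [with Stress=4, Focus=9, Score=-18]  = -22
Without intervention: Sleep = 3*Study - 5  [with Study=-2]  = -11; Stress = -3*Study - 2  [with Study=-2]  = 4; Focus = max(Study, Stress) + 5  [with Study=-2, Stress=4]  = 9; Score = -2*Focus - Sleep - Study  [with Focus=9, Sleep=-11, Study=-2]  = -5; Recall = -Stress + 2*Focus + 2*Score  [with Stress=4, Focus=9, Score=-5]  = 4.
Change = -22 − 4 = -26.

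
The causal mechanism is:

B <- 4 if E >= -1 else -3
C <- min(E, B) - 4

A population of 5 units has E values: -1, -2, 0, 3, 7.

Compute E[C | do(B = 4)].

-3.2

Every unit gets B=4 under the intervention. C values become -5, -6, -4, -1, 0; E[C|do(B=4)] = -3.2.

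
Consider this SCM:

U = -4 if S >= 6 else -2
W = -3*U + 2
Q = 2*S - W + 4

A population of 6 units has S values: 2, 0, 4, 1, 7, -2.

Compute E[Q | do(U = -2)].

0

Under do(U=-2), U's equation is replaced by U=-2 for every unit. Per-unit Q: 0, -4, 4, -2, 10, -8. Mean = 0.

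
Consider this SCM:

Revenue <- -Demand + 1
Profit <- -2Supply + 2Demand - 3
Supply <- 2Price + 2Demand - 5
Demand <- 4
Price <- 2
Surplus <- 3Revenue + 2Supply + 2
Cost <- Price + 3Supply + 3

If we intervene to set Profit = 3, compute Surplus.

7

Intervening sets Profit = 3 and removes its equation (Profit <- -2Supply + 2Demand - 3).
No directed path runs from Profit to Surplus, so Surplus keeps its natural value.
Supply = 2Price + 2Demand - 5  [with Price=2, Demand=4]  = 7
Revenue = -Demand + 1  [with Demand=4]  = -3
Surplus = 3Revenue + 2Supply + 2  [with Revenue=-3, Supply=7]  = 7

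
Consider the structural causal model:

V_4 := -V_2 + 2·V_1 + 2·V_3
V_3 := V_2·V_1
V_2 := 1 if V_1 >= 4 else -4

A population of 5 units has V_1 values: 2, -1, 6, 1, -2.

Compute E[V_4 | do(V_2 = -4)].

Under do(V_2=-4), V_2's equation is replaced by V_2=-4 for every unit. Per-unit V_4: -8, 10, -32, -2, 16. Mean = -3.2.

-3.2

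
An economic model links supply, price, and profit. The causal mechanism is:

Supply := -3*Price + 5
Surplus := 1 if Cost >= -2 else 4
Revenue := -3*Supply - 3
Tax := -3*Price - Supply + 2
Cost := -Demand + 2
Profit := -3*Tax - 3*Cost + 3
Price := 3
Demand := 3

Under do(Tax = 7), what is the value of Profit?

-15

Intervening sets Tax = 7 and removes its equation (Tax := -3*Price - Supply + 2).
Cost = -Demand + 2  [with Demand=3]  = -1
Profit = -3*Tax - 3*Cost + 3  [with Tax=7, Cost=-1]  = -15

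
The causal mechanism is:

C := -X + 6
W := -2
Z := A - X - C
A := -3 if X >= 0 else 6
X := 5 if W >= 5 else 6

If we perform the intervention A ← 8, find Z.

2

do(A=8) replaces the equation A := -3 if X >= 0 else 6 with the constant A = 8.
X = 5 if W >= 5 else 6  [with W=-2]  = 6
C = -X + 6  [with X=6]  = 0
Z = A - X - C  [with A=8, X=6, C=0]  = 2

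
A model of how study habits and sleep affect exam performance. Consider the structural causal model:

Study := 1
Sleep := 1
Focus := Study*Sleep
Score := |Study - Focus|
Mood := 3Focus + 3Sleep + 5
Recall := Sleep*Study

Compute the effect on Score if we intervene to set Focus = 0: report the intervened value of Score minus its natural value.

The intervention breaks the incoming arrows to Focus: Focus := Study*Sleep no longer applies, and Focus = 0.
Score = |Study - Focus|  [with Study=1, Focus=0]  = 1
Without intervention: Focus = Study*Sleep  [with Study=1, Sleep=1]  = 1; Score = |Study - Focus|  [with Study=1, Focus=1]  = 0.
Change = 1 − 0 = 1.

1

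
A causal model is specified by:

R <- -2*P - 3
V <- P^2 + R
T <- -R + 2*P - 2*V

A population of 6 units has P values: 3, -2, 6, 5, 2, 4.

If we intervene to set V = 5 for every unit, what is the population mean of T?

5

The intervention sets V=5 in all 6 units regardless of P. Recomputing T per unit gives 5, -15, 17, 13, 1, 9; average 5.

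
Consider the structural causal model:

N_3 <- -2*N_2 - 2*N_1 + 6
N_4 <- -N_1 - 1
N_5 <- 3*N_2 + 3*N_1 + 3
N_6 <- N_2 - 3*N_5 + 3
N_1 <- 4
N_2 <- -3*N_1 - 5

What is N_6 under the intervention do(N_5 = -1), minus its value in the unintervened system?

The intervention breaks the incoming arrows to N_5: N_5 <- 3*N_2 + 3*N_1 + 3 no longer applies, and N_5 = -1.
N_2 = -3*N_1 - 5  [with N_1=4]  = -17
N_6 = N_2 - 3*N_5 + 3  [with N_2=-17, N_5=-1]  = -11
Without intervention: N_2 = -3*N_1 - 5  [with N_1=4]  = -17; N_5 = 3*N_2 + 3*N_1 + 3  [with N_2=-17, N_1=4]  = -36; N_6 = N_2 - 3*N_5 + 3  [with N_2=-17, N_5=-36]  = 94.
Change = -11 − 94 = -105.

-105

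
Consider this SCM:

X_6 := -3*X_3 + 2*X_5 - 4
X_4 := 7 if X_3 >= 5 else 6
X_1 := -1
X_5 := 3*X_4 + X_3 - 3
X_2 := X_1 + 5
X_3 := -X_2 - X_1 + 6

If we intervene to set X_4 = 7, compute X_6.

29

Under do(X_4=7), the mechanism X_4 := 7 if X_3 >= 5 else 6 is discarded; X_4 is fixed at 7.
X_2 = X_1 + 5  [with X_1=-1]  = 4
X_3 = -X_2 - X_1 + 6  [with X_2=4, X_1=-1]  = 3
X_5 = 3*X_4 + X_3 - 3  [with X_4=7, X_3=3]  = 21
X_6 = -3*X_3 + 2*X_5 - 4  [with X_3=3, X_5=21]  = 29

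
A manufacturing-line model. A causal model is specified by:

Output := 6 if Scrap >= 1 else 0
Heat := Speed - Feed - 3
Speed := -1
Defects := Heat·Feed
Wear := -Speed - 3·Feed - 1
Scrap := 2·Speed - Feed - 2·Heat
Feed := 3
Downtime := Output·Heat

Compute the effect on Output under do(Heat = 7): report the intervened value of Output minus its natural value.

-6

The intervention breaks the incoming arrows to Heat: Heat := Speed - Feed - 3 no longer applies, and Heat = 7.
Scrap = 2·Speed - Feed - 2·Heat  [with Speed=-1, Feed=3, Heat=7]  = -19
Output = 6 if Scrap >= 1 else 0  [with Scrap=-19]  = 0
Without intervention: Heat = Speed - Feed - 3  [with Speed=-1, Feed=3]  = -7; Scrap = 2·Speed - Feed - 2·Heat  [with Speed=-1, Feed=3, Heat=-7]  = 9; Output = 6 if Scrap >= 1 else 0  [with Scrap=9]  = 6.
Change = 0 − 6 = -6.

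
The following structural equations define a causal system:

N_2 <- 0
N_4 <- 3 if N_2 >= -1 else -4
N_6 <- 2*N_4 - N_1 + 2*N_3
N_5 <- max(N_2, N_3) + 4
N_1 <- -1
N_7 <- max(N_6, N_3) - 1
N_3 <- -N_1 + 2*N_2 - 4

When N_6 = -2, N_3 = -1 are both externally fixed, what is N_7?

Under do(N_6 = -2, N_3 = -1), each intervened variable's structural equation is replaced by its fixed value.
N_7 = max(N_6, N_3) - 1  [with N_6=-2, N_3=-1]  = -2

-2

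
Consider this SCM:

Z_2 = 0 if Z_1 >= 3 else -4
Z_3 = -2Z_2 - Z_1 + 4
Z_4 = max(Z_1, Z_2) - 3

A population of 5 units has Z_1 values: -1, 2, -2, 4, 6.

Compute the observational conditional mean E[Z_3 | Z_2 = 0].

E[Z_3|Z_2=0] averages over only the 2 units with Z_2=0 (Z_1 = 4, 6): Z_3 = 0, -2, mean -1.

-1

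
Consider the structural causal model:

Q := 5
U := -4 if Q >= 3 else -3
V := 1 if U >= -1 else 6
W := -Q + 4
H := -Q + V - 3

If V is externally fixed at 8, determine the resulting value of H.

do(V=8) replaces the equation V := 1 if U >= -1 else 6 with the constant V = 8.
H = -Q + V - 3  [with Q=5, V=8]  = 0

0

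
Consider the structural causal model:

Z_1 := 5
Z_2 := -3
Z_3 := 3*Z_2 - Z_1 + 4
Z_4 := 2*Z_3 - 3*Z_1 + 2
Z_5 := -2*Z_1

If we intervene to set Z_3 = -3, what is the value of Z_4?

The intervention breaks the incoming arrows to Z_3: Z_3 := 3*Z_2 - Z_1 + 4 no longer applies, and Z_3 = -3.
Z_4 = 2*Z_3 - 3*Z_1 + 2  [with Z_3=-3, Z_1=5]  = -19

-19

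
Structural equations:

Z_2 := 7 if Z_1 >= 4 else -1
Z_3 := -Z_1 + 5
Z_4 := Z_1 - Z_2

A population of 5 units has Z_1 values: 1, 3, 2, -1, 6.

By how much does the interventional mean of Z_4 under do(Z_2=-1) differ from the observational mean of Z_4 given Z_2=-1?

0.95

Under do(Z_2=-1), Z_2's equation is replaced by Z_2=-1 for every unit. Per-unit Z_4: 2, 4, 3, 0, 7. Mean = 3.2.
Observing Z_2=-1 restricts to units where Z_2's equation naturally yields -1: Z_1 ∈ {1, 3, 2, -1}. In that subpopulation Z_4 = 2, 4, 3, 0, mean 2.25.
Difference = 3.2 − 2.25 = 0.95.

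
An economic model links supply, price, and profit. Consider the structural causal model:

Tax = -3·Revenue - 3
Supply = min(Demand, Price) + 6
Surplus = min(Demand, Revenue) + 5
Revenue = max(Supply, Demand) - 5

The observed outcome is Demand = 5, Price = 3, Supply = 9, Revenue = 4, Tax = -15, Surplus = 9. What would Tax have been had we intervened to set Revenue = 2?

-9

Intervening sets Revenue = 2 and removes its equation (Revenue = max(Supply, Demand) - 5).
Tax = -3·Revenue - 3  [with Revenue=2]  = -9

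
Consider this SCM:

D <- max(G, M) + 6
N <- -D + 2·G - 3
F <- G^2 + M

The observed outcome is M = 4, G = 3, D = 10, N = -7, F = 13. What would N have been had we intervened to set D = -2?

The intervention breaks the incoming arrows to D: D <- max(G, M) + 6 no longer applies, and D = -2.
N = -D + 2·G - 3  [with D=-2, G=3]  = 5

5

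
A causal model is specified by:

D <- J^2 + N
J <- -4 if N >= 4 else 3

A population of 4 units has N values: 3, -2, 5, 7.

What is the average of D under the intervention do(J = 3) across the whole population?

The intervention sets J=3 in all 4 units regardless of N. Recomputing D per unit gives 12, 7, 14, 16; average 12.25.

12.25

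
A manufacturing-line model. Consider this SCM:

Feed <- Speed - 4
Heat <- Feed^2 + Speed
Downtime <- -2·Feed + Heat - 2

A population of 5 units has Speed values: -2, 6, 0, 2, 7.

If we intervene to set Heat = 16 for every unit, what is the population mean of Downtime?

do(Heat=16) breaks Heat's dependence on Speed. With Heat=16 fixed, Downtime across the units is 26, 10, 22, 18, 8, mean 16.8.

16.8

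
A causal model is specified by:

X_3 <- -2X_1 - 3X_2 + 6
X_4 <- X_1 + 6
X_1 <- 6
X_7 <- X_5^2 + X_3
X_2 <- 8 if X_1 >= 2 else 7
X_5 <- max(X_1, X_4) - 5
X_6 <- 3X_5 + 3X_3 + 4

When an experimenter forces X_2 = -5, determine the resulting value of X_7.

58

Under do(X_2=-5), the mechanism X_2 <- 8 if X_1 >= 2 else 7 is discarded; X_2 is fixed at -5.
X_3 = -2X_1 - 3X_2 + 6  [with X_1=6, X_2=-5]  = 9
X_4 = X_1 + 6  [with X_1=6]  = 12
X_5 = max(X_1, X_4) - 5  [with X_1=6, X_4=12]  = 7
X_7 = X_5^2 + X_3  [with X_5=7, X_3=9]  = 58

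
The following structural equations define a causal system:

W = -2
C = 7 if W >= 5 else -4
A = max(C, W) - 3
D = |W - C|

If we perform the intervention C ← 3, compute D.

5

Under do(C=3), the mechanism C = 7 if W >= 5 else -4 is discarded; C is fixed at 3.
D = |W - C|  [with W=-2, C=3]  = 5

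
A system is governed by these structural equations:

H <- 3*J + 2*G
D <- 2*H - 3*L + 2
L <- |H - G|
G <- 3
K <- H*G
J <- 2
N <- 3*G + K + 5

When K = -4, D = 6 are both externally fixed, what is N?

10

Under do(K = -4, D = 6), each intervened variable's structural equation is replaced by its fixed value.
N = 3*G + K + 5  [with G=3, K=-4]  = 10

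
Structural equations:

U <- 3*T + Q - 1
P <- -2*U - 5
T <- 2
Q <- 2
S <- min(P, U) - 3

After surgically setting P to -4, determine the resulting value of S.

-7

Intervening sets P = -4 and removes its equation (P <- -2*U - 5).
U = 3*T + Q - 1  [with T=2, Q=2]  = 7
S = min(P, U) - 3  [with P=-4, U=7]  = -7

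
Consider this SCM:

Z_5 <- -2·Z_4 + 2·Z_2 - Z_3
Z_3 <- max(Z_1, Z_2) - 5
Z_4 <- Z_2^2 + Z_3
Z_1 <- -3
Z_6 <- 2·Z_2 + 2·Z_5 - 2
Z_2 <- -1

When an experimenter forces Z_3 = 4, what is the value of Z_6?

The intervention breaks the incoming arrows to Z_3: Z_3 <- max(Z_1, Z_2) - 5 no longer applies, and Z_3 = 4.
Z_4 = Z_2^2 + Z_3  [with Z_2=-1, Z_3=4]  = 5
Z_5 = -2·Z_4 + 2·Z_2 - Z_3  [with Z_4=5, Z_2=-1, Z_3=4]  = -16
Z_6 = 2·Z_2 + 2·Z_5 - 2  [with Z_2=-1, Z_5=-16]  = -36

-36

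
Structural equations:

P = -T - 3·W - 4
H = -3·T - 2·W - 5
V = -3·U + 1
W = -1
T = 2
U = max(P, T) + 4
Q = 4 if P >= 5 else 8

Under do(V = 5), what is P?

Intervening sets V = 5 and removes its equation (V = -3·U + 1).
P is not downstream of the intervention, so its value is determined by the original equations.
P = -T - 3·W - 4  [with T=2, W=-1]  = -3

-3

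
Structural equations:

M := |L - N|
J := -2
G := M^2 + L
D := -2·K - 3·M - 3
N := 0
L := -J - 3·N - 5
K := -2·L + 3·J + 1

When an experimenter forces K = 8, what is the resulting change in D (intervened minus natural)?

Under do(K=8), the mechanism K := -2·L + 3·J + 1 is discarded; K is fixed at 8.
L = -J - 3·N - 5  [with J=-2, N=0]  = -3
M = |L - N|  [with L=-3, N=0]  = 3
D = -2·K - 3·M - 3  [with K=8, M=3]  = -28
Without intervention: L = -J - 3·N - 5  [with J=-2, N=0]  = -3; M = |L - N|  [with L=-3, N=0]  = 3; K = -2·L + 3·J + 1  [with L=-3, J=-2]  = 1; D = -2·K - 3·M - 3  [with K=1, M=3]  = -14.
Change = -28 − (-14) = -14.

-14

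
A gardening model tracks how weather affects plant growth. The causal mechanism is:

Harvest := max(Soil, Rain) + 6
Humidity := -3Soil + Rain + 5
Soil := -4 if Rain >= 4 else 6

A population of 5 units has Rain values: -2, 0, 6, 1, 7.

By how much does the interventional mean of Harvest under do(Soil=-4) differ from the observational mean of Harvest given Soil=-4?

-4.1

Under do(Soil=-4), Soil's equation is replaced by Soil=-4 for every unit. Per-unit Harvest: 4, 6, 12, 7, 13. Mean = 8.4.
Conditioning on Soil=-4 selects the 2 unit(s) with Rain ∈ {6, 7}. Their Harvest values: 12, 13. Mean = 12.5.
Difference = 8.4 − 12.5 = -4.1.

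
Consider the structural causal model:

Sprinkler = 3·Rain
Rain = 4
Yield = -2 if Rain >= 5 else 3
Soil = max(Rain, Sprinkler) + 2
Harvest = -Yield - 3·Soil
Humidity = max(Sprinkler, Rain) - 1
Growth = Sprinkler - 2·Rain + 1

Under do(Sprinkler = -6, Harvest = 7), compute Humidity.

Setting Sprinkler = -6, Harvest = 7 by intervention discards those variables' equations.
Humidity = max(Sprinkler, Rain) - 1  [with Sprinkler=-6, Rain=4]  = 3

3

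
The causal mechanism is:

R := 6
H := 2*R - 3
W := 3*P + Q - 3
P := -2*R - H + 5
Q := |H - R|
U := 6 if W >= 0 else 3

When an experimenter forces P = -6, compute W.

-18

Intervening sets P = -6 and removes its equation (P := -2*R - H + 5).
H = 2*R - 3  [with R=6]  = 9
Q = |H - R|  [with H=9, R=6]  = 3
W = 3*P + Q - 3  [with P=-6, Q=3]  = -18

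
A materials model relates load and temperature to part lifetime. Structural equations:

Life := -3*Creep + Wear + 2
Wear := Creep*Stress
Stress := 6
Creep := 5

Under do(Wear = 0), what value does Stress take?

Under do(Wear=0), the mechanism Wear := Creep*Stress is discarded; Wear is fixed at 0.
Stress is not downstream of the intervention, so its value is determined by the original equations.

6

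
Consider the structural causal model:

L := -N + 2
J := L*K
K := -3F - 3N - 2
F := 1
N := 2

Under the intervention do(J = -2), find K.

-11

The intervention breaks the incoming arrows to J: J := L*K no longer applies, and J = -2.
Since K is not a descendant of the intervened variable, it is unaffected.
K = -3F - 3N - 2  [with F=1, N=2]  = -11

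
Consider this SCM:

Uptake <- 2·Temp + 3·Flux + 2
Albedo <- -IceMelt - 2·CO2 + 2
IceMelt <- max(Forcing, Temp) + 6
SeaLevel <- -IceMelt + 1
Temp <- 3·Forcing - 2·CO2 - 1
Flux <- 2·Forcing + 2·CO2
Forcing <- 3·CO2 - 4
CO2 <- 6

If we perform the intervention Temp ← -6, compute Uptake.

The intervention breaks the incoming arrows to Temp: Temp <- 3·Forcing - 2·CO2 - 1 no longer applies, and Temp = -6.
Forcing = 3·CO2 - 4  [with CO2=6]  = 14
Flux = 2·Forcing + 2·CO2  [with Forcing=14, CO2=6]  = 40
Uptake = 2·Temp + 3·Flux + 2  [with Temp=-6, Flux=40]  = 110

110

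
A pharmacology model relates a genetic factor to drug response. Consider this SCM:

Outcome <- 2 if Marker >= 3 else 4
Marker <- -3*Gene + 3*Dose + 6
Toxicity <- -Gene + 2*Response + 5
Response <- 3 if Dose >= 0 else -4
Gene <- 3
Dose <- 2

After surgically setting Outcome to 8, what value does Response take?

3

do(Outcome=8) replaces the equation Outcome <- 2 if Marker >= 3 else 4 with the constant Outcome = 8.
No directed path runs from Outcome to Response, so Response keeps its natural value.
Response = 3 if Dose >= 0 else -4  [with Dose=2]  = 3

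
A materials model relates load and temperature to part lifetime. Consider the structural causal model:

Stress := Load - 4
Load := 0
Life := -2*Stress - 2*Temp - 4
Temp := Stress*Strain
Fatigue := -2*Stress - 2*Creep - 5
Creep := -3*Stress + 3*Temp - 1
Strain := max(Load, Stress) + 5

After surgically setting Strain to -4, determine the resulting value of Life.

The intervention breaks the incoming arrows to Strain: Strain := max(Load, Stress) + 5 no longer applies, and Strain = -4.
Stress = Load - 4  [with Load=0]  = -4
Temp = Stress*Strain  [with Stress=-4, Strain=-4]  = 16
Life = -2*Stress - 2*Temp - 4  [with Stress=-4, Temp=16]  = -28

-28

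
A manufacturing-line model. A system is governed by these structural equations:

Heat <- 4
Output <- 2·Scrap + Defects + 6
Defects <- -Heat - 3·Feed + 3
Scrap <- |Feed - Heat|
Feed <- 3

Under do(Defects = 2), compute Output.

do(Defects=2) replaces the equation Defects <- -Heat - 3·Feed + 3 with the constant Defects = 2.
Scrap = |Feed - Heat|  [with Feed=3, Heat=4]  = 1
Output = 2·Scrap + Defects + 6  [with Scrap=1, Defects=2]  = 10

10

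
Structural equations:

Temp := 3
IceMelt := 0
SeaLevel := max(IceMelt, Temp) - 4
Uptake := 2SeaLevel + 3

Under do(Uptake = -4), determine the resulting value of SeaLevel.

-1

Under do(Uptake=-4), the mechanism Uptake := 2SeaLevel + 3 is discarded; Uptake is fixed at -4.
Since SeaLevel is not a descendant of the intervened variable, it is unaffected.
SeaLevel = max(IceMelt, Temp) - 4  [with IceMelt=0, Temp=3]  = -1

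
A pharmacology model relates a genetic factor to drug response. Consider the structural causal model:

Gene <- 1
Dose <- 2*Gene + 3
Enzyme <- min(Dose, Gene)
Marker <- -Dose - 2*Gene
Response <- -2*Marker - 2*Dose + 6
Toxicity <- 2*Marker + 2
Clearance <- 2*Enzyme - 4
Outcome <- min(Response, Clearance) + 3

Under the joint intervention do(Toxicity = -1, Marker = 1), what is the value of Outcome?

Under do(Toxicity = -1, Marker = 1), each intervened variable's structural equation is replaced by its fixed value.
Dose = 2*Gene + 3  [with Gene=1]  = 5
Enzyme = min(Dose, Gene)  [with Dose=5, Gene=1]  = 1
Response = -2*Marker - 2*Dose + 6  [with Marker=1, Dose=5]  = -6
Clearance = 2*Enzyme - 4  [with Enzyme=1]  = -2
Outcome = min(Response, Clearance) + 3  [with Response=-6, Clearance=-2]  = -3

-3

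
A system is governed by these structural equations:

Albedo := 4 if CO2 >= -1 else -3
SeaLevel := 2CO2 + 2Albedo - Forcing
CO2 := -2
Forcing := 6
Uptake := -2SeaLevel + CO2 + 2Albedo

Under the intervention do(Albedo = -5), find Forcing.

6

Under do(Albedo=-5), the mechanism Albedo := 4 if CO2 >= -1 else -3 is discarded; Albedo is fixed at -5.
Since Forcing is not a descendant of the intervened variable, it is unaffected.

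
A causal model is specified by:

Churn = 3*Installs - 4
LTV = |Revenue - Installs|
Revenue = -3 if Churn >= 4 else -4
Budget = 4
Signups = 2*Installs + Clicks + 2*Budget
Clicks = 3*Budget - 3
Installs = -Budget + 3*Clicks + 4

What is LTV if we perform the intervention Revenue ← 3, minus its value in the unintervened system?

Intervening sets Revenue = 3 and removes its equation (Revenue = -3 if Churn >= 4 else -4).
Clicks = 3*Budget - 3  [with Budget=4]  = 9
Installs = -Budget + 3*Clicks + 4  [with Budget=4, Clicks=9]  = 27
LTV = |Revenue - Installs|  [with Revenue=3, Installs=27]  = 24
Without intervention: Clicks = 3*Budget - 3  [with Budget=4]  = 9; Installs = -Budget + 3*Clicks + 4  [with Budget=4, Clicks=9]  = 27; Churn = 3*Installs - 4  [with Installs=27]  = 77; Revenue = -3 if Churn >= 4 else -4  [with Churn=77]  = -3; LTV = |Revenue - Installs|  [with Revenue=-3, Installs=27]  = 30.
Change = 24 − 30 = -6.

-6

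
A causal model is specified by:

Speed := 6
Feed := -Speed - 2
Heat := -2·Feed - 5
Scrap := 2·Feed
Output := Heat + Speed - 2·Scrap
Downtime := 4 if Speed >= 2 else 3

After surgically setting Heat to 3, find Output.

do(Heat=3) replaces the equation Heat := -2·Feed - 5 with the constant Heat = 3.
Feed = -Speed - 2  [with Speed=6]  = -8
Scrap = 2·Feed  [with Feed=-8]  = -16
Output = Heat + Speed - 2·Scrap  [with Heat=3, Speed=6, Scrap=-16]  = 41

41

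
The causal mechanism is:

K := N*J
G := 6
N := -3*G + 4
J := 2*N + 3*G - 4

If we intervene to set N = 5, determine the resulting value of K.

Under do(N=5), the mechanism N := -3*G + 4 is discarded; N is fixed at 5.
J = 2*N + 3*G - 4  [with N=5, G=6]  = 24
K = N*J  [with N=5, J=24]  = 120

120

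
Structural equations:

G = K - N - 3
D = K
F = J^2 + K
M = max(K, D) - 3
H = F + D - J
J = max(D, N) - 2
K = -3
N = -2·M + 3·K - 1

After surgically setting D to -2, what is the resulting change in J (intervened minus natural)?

-2

do(D=-2) replaces the equation D = K with the constant D = -2.
M = max(K, D) - 3  [with K=-3, D=-2]  = -5
N = -2·M + 3·K - 1  [with M=-5, K=-3]  = 0
J = max(D, N) - 2  [with D=-2, N=0]  = -2
Without intervention: D = K  [with K=-3]  = -3; M = max(K, D) - 3  [with K=-3, D=-3]  = -6; N = -2·M + 3·K - 1  [with M=-6, K=-3]  = 2; J = max(D, N) - 2  [with D=-3, N=2]  = 0.
Change = -2 − 0 = -2.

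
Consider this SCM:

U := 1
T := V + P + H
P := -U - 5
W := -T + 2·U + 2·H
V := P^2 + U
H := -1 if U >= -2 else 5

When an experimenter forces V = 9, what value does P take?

Under do(V=9), the mechanism V := P^2 + U is discarded; V is fixed at 9.
Since P is not a descendant of the intervened variable, it is unaffected.
P = -U - 5  [with U=1]  = -6

-6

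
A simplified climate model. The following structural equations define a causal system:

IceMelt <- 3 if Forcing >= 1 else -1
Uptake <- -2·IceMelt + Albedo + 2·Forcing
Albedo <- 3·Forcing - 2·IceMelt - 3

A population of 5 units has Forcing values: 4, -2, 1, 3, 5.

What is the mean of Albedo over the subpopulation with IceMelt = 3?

0.75

E[Albedo|IceMelt=3] averages over only the 4 units with IceMelt=3 (Forcing = 4, 1, 3, 5): Albedo = 3, -6, 0, 6, mean 0.75.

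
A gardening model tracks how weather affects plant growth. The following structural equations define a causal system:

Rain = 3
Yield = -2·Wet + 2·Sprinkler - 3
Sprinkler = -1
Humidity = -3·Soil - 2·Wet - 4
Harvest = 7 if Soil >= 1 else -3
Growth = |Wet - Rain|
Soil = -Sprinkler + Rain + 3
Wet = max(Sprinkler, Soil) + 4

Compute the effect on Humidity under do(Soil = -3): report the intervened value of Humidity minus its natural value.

The intervention breaks the incoming arrows to Soil: Soil = -Sprinkler + Rain + 3 no longer applies, and Soil = -3.
Wet = max(Sprinkler, Soil) + 4  [with Sprinkler=-1, Soil=-3]  = 3
Humidity = -3·Soil - 2·Wet - 4  [with Soil=-3, Wet=3]  = -1
Without intervention: Soil = -Sprinkler + Rain + 3  [with Sprinkler=-1, Rain=3]  = 7; Wet = max(Sprinkler, Soil) + 4  [with Sprinkler=-1, Soil=7]  = 11; Humidity = -3·Soil - 2·Wet - 4  [with Soil=7, Wet=11]  = -47.
Change = -1 − (-47) = 46.

46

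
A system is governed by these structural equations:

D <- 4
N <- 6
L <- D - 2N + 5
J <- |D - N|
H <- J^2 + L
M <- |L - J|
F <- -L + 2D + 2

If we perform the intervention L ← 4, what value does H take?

do(L=4) replaces the equation L <- D - 2N + 5 with the constant L = 4.
J = |D - N|  [with D=4, N=6]  = 2
H = J^2 + L  [with J=2, L=4]  = 8

8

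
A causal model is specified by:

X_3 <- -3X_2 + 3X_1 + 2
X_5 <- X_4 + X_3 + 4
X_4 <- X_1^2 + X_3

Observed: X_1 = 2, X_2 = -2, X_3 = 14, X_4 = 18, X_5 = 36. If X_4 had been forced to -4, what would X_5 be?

Intervening sets X_4 = -4 and removes its equation (X_4 <- X_1^2 + X_3).
X_3 = -3X_2 + 3X_1 + 2  [with X_2=-2, X_1=2]  = 14
X_5 = X_4 + X_3 + 4  [with X_4=-4, X_3=14]  = 14

14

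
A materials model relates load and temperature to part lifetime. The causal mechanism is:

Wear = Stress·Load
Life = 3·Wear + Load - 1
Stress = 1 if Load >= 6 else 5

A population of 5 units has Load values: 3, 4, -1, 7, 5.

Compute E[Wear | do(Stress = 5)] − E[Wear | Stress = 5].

The intervention sets Stress=5 in all 5 units regardless of Load. Recomputing Wear per unit gives 15, 20, -5, 35, 25; average 18.
Conditioning on Stress=5 selects the 4 unit(s) with Load ∈ {3, 4, -1, 5}. Their Wear values: 15, 20, -5, 25. Mean = 13.75.
Difference = 18 − 13.75 = 4.25.

4.25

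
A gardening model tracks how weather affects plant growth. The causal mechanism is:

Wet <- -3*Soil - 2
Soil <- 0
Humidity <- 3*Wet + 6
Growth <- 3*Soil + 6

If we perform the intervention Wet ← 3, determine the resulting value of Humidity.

15

Under do(Wet=3), the mechanism Wet <- -3*Soil - 2 is discarded; Wet is fixed at 3.
Humidity = 3*Wet + 6  [with Wet=3]  = 15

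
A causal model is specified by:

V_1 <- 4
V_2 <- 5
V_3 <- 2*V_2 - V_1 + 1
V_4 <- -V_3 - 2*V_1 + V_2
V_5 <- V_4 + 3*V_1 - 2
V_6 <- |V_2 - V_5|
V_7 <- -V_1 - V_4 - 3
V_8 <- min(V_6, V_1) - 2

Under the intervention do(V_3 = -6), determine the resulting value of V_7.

-10

The intervention breaks the incoming arrows to V_3: V_3 <- 2*V_2 - V_1 + 1 no longer applies, and V_3 = -6.
V_4 = -V_3 - 2*V_1 + V_2  [with V_3=-6, V_1=4, V_2=5]  = 3
V_7 = -V_1 - V_4 - 3  [with V_1=4, V_4=3]  = -10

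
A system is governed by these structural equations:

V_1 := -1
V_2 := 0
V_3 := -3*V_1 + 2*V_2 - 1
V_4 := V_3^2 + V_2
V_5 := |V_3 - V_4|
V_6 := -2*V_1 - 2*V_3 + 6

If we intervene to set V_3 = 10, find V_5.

90

do(V_3=10) replaces the equation V_3 := -3*V_1 + 2*V_2 - 1 with the constant V_3 = 10.
V_4 = V_3^2 + V_2  [with V_3=10, V_2=0]  = 100
V_5 = |V_3 - V_4|  [with V_3=10, V_4=100]  = 90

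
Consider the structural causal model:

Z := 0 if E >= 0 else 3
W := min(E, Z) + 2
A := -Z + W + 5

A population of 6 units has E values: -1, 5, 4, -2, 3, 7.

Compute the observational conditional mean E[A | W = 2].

7

Observing W=2 restricts to units where W's equation naturally yields 2: E ∈ {5, 4, 3, 7}. In that subpopulation A = 7, 7, 7, 7, mean 7.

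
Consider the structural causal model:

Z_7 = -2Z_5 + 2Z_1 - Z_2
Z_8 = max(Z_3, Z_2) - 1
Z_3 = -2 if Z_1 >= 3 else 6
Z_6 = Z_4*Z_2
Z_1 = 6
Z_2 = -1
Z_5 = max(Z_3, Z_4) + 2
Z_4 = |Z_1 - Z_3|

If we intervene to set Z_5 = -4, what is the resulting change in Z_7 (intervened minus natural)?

Under do(Z_5=-4), the mechanism Z_5 = max(Z_3, Z_4) + 2 is discarded; Z_5 is fixed at -4.
Z_7 = -2Z_5 + 2Z_1 - Z_2  [with Z_5=-4, Z_1=6, Z_2=-1]  = 21
Without intervention: Z_3 = -2 if Z_1 >= 3 else 6  [with Z_1=6]  = -2; Z_4 = |Z_1 - Z_3|  [with Z_1=6, Z_3=-2]  = 8; Z_5 = max(Z_3, Z_4) + 2  [with Z_3=-2, Z_4=8]  = 10; Z_7 = -2Z_5 + 2Z_1 - Z_2  [with Z_5=10, Z_1=6, Z_2=-1]  = -7.
Change = 21 − (-7) = 28.

28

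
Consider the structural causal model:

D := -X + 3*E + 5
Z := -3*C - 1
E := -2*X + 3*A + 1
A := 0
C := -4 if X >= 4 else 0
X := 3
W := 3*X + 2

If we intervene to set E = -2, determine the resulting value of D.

The intervention breaks the incoming arrows to E: E := -2*X + 3*A + 1 no longer applies, and E = -2.
D = -X + 3*E + 5  [with X=3, E=-2]  = -4

-4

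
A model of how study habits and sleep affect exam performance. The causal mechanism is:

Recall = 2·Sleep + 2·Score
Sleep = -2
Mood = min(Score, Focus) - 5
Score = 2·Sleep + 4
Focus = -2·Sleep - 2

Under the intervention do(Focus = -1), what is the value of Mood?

-6

Under do(Focus=-1), the mechanism Focus = -2·Sleep - 2 is discarded; Focus is fixed at -1.
Score = 2·Sleep + 4  [with Sleep=-2]  = 0
Mood = min(Score, Focus) - 5  [with Score=0, Focus=-1]  = -6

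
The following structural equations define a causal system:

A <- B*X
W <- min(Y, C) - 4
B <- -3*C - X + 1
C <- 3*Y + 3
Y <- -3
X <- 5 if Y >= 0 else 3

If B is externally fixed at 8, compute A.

Under do(B=8), the mechanism B <- -3*C - X + 1 is discarded; B is fixed at 8.
X = 5 if Y >= 0 else 3  [with Y=-3]  = 3
A = B*X  [with B=8, X=3]  = 24

24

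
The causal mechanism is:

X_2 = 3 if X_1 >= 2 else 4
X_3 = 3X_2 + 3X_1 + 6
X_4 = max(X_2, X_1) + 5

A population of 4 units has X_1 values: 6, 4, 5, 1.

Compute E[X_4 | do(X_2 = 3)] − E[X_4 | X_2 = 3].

-0.5

Every unit gets X_2=3 under the intervention. X_4 values become 11, 9, 10, 8; E[X_4|do(X_2=3)] = 9.5.
Observing X_2=3 restricts to units where X_2's equation naturally yields 3: X_1 ∈ {6, 4, 5}. In that subpopulation X_4 = 11, 9, 10, mean 10.
Difference = 9.5 − 10 = -0.5.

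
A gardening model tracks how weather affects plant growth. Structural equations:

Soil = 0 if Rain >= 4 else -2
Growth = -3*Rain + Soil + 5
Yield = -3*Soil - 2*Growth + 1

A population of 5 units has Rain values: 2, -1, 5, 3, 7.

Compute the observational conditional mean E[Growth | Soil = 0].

-13

E[Growth|Soil=0] averages over only the 2 units with Soil=0 (Rain = 5, 7): Growth = -10, -16, mean -13.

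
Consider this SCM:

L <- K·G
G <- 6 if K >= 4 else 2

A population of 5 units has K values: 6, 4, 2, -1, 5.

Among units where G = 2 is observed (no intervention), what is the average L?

Conditioning on G=2 selects the 2 unit(s) with K ∈ {2, -1}. Their L values: 4, -2. Mean = 1.

1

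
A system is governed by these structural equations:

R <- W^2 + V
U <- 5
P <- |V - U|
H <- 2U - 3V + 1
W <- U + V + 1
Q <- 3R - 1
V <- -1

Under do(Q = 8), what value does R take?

The intervention breaks the incoming arrows to Q: Q <- 3R - 1 no longer applies, and Q = 8.
R is not downstream of the intervention, so its value is determined by the original equations.
W = U + V + 1  [with U=5, V=-1]  = 5
R = W^2 + V  [with W=5, V=-1]  = 24

24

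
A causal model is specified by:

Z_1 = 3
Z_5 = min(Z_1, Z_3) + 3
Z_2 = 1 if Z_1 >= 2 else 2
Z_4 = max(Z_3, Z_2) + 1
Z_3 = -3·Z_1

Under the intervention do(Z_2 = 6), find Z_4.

Under do(Z_2=6), the mechanism Z_2 = 1 if Z_1 >= 2 else 2 is discarded; Z_2 is fixed at 6.
Z_3 = -3·Z_1  [with Z_1=3]  = -9
Z_4 = max(Z_3, Z_2) + 1  [with Z_3=-9, Z_2=6]  = 7

7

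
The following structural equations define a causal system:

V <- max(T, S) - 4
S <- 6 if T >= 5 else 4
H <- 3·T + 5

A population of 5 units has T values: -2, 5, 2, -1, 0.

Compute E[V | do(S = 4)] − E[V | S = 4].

do(S=4) breaks S's dependence on T. With S=4 fixed, V across the units is 0, 1, 0, 0, 0, mean 0.2.
E[V|S=4] averages over only the 4 units with S=4 (T = -2, 2, -1, 0): V = 0, 0, 0, 0, mean 0.
Difference = 0.2 − 0 = 0.2.

0.2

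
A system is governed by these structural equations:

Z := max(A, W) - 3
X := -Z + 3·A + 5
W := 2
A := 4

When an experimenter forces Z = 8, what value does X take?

The intervention breaks the incoming arrows to Z: Z := max(A, W) - 3 no longer applies, and Z = 8.
X = -Z + 3·A + 5  [with Z=8, A=4]  = 9

9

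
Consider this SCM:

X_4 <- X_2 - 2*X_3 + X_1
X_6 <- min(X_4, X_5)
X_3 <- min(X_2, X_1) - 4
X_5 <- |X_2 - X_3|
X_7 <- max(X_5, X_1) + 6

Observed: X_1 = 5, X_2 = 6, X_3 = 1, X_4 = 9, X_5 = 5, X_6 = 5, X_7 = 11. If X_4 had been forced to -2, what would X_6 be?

Under do(X_4=-2), the mechanism X_4 <- X_2 - 2*X_3 + X_1 is discarded; X_4 is fixed at -2.
X_3 = min(X_2, X_1) - 4  [with X_2=6, X_1=5]  = 1
X_5 = |X_2 - X_3|  [with X_2=6, X_3=1]  = 5
X_6 = min(X_4, X_5)  [with X_4=-2, X_5=5]  = -2

-2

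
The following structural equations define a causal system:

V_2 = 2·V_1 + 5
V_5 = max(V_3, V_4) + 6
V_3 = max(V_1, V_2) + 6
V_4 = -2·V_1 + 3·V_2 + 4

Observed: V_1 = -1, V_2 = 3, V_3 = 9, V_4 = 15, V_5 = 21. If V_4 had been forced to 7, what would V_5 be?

Intervening sets V_4 = 7 and removes its equation (V_4 = -2·V_1 + 3·V_2 + 4).
V_2 = 2·V_1 + 5  [with V_1=-1]  = 3
V_3 = max(V_1, V_2) + 6  [with V_1=-1, V_2=3]  = 9
V_5 = max(V_3, V_4) + 6  [with V_3=9, V_4=7]  = 15

15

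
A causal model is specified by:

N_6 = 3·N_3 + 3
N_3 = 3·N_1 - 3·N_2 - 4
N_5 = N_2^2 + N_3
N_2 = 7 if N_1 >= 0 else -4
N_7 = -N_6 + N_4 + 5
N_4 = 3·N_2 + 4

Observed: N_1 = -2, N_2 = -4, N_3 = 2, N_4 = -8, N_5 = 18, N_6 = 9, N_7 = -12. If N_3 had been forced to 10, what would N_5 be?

do(N_3=10) replaces the equation N_3 = 3·N_1 - 3·N_2 - 4 with the constant N_3 = 10.
N_2 = 7 if N_1 >= 0 else -4  [with N_1=-2]  = -4
N_5 = N_2^2 + N_3  [with N_2=-4, N_3=10]  = 26

26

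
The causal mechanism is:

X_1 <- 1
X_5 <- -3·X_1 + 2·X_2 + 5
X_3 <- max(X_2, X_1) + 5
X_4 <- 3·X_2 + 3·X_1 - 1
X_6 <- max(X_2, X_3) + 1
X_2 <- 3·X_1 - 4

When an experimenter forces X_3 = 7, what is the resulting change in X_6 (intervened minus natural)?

The intervention breaks the incoming arrows to X_3: X_3 <- max(X_2, X_1) + 5 no longer applies, and X_3 = 7.
X_2 = 3·X_1 - 4  [with X_1=1]  = -1
X_6 = max(X_2, X_3) + 1  [with X_2=-1, X_3=7]  = 8
Without intervention: X_2 = 3·X_1 - 4  [with X_1=1]  = -1; X_3 = max(X_2, X_1) + 5  [with X_2=-1, X_1=1]  = 6; X_6 = max(X_2, X_3) + 1  [with X_2=-1, X_3=6]  = 7.
Change = 8 − 7 = 1.

1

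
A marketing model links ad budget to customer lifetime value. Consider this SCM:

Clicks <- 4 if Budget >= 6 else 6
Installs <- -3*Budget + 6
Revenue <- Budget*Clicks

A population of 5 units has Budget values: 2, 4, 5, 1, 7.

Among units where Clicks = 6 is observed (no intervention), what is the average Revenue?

Conditioning on Clicks=6 selects the 4 unit(s) with Budget ∈ {2, 4, 5, 1}. Their Revenue values: 12, 24, 30, 6. Mean = 18.

18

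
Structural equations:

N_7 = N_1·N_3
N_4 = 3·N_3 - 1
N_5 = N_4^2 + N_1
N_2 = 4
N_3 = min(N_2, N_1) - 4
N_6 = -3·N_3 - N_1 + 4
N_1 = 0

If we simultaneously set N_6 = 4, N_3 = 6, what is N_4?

17

Under do(N_6 = 4, N_3 = 6), each intervened variable's structural equation is replaced by its fixed value.
N_4 = 3·N_3 - 1  [with N_3=6]  = 17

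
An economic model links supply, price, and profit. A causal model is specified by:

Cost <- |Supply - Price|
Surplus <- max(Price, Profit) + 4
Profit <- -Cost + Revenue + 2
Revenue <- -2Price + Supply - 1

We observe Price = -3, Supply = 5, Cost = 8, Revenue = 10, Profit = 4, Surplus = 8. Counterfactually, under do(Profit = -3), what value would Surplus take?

The intervention breaks the incoming arrows to Profit: Profit <- -Cost + Revenue + 2 no longer applies, and Profit = -3.
Surplus = max(Price, Profit) + 4  [with Price=-3, Profit=-3]  = 1

1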